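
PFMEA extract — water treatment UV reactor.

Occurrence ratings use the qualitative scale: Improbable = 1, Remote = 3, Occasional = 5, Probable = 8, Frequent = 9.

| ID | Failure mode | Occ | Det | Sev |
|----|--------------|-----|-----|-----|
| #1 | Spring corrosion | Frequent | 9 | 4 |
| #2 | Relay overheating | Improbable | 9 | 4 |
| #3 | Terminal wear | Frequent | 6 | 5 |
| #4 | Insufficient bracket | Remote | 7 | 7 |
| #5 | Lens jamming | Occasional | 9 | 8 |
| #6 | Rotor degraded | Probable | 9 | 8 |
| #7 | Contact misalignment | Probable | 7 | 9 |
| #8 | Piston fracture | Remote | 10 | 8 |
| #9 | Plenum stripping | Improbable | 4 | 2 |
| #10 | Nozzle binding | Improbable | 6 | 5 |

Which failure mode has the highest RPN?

RPN = Severity × Occurrence × Detection:
  #1: 4 × 9 × 9 = 324
  #2: 4 × 1 × 9 = 36
  #3: 5 × 9 × 6 = 270
  #4: 7 × 3 × 7 = 147
  #5: 8 × 5 × 9 = 360
  #6: 8 × 8 × 9 = 576
  #7: 9 × 8 × 7 = 504
  #8: 8 × 3 × 10 = 240
  #9: 2 × 1 × 4 = 8
  #10: 5 × 1 × 6 = 30
Highest RPN is 576 → #6.

#6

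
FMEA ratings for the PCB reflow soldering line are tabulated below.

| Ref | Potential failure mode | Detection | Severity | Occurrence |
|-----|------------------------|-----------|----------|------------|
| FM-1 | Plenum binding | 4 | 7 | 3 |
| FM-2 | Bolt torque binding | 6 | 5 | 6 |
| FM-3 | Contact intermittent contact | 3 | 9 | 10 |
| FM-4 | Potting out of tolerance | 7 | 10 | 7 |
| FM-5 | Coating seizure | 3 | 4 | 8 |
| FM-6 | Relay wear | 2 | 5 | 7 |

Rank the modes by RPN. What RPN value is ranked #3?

180

RPN = Severity × Occurrence × Detection:
  FM-1: 7 × 3 × 4 = 84
  FM-2: 5 × 6 × 6 = 180
  FM-3: 9 × 10 × 3 = 270
  FM-4: 10 × 7 × 7 = 490
  FM-5: 4 × 8 × 3 = 96
  FM-6: 5 × 7 × 2 = 70
Sorted descending: 490, 270, 180, 96, 84, 70.
The third-highest RPN is 180 (FM-2).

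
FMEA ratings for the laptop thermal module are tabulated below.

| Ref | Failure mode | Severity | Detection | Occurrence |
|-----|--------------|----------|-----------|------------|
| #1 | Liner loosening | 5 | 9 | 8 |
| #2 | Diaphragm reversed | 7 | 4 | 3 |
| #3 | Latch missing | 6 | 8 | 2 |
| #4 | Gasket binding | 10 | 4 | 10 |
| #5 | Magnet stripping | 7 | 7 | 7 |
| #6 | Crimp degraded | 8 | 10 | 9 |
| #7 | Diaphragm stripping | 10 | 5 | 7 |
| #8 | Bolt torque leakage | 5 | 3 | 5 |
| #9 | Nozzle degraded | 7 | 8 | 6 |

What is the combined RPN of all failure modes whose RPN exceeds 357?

RPN = Severity × Occurrence × Detection:
  #1: 5 × 8 × 9 = 360
  #2: 7 × 3 × 4 = 84
  #3: 6 × 2 × 8 = 96
  #4: 10 × 10 × 4 = 400
  #5: 7 × 7 × 7 = 343
  #6: 8 × 9 × 10 = 720
  #7: 10 × 7 × 5 = 350
  #8: 5 × 5 × 3 = 75
  #9: 7 × 6 × 8 = 336
RPN > 357: #1 (360), #4 (400), #6 (720).
Sum: 360 + 400 + 720 = 1480.

1480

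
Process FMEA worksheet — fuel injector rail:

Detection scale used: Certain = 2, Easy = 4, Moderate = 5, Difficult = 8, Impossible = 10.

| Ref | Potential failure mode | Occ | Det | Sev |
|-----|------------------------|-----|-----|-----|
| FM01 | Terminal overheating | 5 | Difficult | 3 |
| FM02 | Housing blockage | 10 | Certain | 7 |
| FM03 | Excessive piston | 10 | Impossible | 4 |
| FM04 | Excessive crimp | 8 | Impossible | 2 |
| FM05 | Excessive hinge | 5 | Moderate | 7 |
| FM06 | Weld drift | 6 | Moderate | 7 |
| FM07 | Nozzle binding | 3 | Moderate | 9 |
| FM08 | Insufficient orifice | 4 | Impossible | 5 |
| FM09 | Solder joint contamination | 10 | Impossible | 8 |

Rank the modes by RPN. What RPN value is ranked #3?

210

RPN = Severity × Occurrence × Detection:
  FM01: 3 × 5 × 8 = 120
  FM02: 7 × 10 × 2 = 140
  FM03: 4 × 10 × 10 = 400
  FM04: 2 × 8 × 10 = 160
  FM05: 7 × 5 × 5 = 175
  FM06: 7 × 6 × 5 = 210
  FM07: 9 × 3 × 5 = 135
  FM08: 5 × 4 × 10 = 200
  FM09: 8 × 10 × 10 = 800
Sorted descending: 800, 400, 210, 200, 175, 160, 140, 135, 120.
The third-highest RPN is 210 (FM06).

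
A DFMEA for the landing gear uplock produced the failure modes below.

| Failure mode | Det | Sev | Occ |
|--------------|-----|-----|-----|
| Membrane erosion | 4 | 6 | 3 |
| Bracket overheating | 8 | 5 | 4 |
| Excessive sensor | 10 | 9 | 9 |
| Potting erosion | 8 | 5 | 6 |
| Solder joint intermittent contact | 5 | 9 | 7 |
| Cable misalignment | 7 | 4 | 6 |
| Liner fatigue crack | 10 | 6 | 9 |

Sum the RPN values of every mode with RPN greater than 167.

2073

RPN = Severity × Occurrence × Detection:
  Membrane erosion: 6 × 3 × 4 = 72
  Bracket overheating: 5 × 4 × 8 = 160
  Excessive sensor: 9 × 9 × 10 = 810
  Potting erosion: 5 × 6 × 8 = 240
  Solder joint intermittent contact: 9 × 7 × 5 = 315
  Cable misalignment: 4 × 6 × 7 = 168
  Liner fatigue crack: 6 × 9 × 10 = 540
RPN > 167: Excessive sensor (810), Potting erosion (240), Solder joint intermittent contact (315), Cable misalignment (168), Liner fatigue crack (540).
Sum: 810 + 240 + 315 + 168 + 540 = 2073.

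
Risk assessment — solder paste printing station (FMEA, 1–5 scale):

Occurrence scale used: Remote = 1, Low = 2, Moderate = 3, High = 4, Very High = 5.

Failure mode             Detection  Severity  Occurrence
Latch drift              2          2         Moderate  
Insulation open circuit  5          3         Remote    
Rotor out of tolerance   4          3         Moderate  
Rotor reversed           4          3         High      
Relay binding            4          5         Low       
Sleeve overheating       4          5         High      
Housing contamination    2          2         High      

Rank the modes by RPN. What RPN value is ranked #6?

RPN = Severity × Occurrence × Detection:
  Latch drift: 2 × 3 × 2 = 12
  Insulation open circuit: 3 × 1 × 5 = 15
  Rotor out of tolerance: 3 × 3 × 4 = 36
  Rotor reversed: 3 × 4 × 4 = 48
  Relay binding: 5 × 2 × 4 = 40
  Sleeve overheating: 5 × 4 × 4 = 80
  Housing contamination: 2 × 4 × 2 = 16
Sorted descending: 80, 48, 40, 36, 16, 15, 12.
The sixth-highest RPN is 15 (Insulation open circuit).

15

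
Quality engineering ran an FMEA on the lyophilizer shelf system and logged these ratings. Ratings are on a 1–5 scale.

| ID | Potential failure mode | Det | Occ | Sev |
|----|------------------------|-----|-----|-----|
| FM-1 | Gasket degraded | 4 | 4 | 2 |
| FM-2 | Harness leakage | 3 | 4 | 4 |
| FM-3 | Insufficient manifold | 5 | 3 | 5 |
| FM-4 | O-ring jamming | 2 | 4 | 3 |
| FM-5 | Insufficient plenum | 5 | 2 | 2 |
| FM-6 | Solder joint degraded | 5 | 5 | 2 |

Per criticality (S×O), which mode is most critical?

Criticality = Severity × Occurrence:
  FM-1: 2 × 4 = 8
  FM-2: 4 × 4 = 16
  FM-3: 5 × 3 = 15
  FM-4: 3 × 4 = 12
  FM-5: 2 × 2 = 4
  FM-6: 2 × 5 = 10
Highest criticality is 16 → FM-2.

FM-2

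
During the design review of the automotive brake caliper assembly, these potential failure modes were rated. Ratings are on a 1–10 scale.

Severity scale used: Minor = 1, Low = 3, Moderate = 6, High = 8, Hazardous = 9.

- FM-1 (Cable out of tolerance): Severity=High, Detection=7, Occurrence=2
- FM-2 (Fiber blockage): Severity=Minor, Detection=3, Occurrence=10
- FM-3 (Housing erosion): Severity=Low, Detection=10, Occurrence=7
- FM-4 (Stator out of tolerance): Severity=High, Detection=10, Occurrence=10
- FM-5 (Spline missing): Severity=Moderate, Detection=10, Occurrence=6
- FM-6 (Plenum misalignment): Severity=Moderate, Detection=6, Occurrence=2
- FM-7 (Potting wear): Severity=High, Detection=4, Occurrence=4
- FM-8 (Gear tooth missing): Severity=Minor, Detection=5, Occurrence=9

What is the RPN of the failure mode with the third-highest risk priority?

RPN = Severity × Occurrence × Detection:
  FM-1: 8 × 2 × 7 = 112
  FM-2: 1 × 10 × 3 = 30
  FM-3: 3 × 7 × 10 = 210
  FM-4: 8 × 10 × 10 = 800
  FM-5: 6 × 6 × 10 = 360
  FM-6: 6 × 2 × 6 = 72
  FM-7: 8 × 4 × 4 = 128
  FM-8: 1 × 9 × 5 = 45
Sorted descending: 800, 360, 210, 128, 112, 72, 45, 30.
The third-highest RPN is 210 (FM-3).

210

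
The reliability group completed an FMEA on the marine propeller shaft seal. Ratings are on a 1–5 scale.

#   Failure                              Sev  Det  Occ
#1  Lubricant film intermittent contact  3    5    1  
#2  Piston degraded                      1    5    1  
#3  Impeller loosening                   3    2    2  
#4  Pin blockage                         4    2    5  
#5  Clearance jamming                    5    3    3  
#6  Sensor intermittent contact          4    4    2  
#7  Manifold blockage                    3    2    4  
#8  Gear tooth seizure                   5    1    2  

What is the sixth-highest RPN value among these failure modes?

RPN = Severity × Occurrence × Detection:
  #1: 3 × 1 × 5 = 15
  #2: 1 × 1 × 5 = 5
  #3: 3 × 2 × 2 = 12
  #4: 4 × 5 × 2 = 40
  #5: 5 × 3 × 3 = 45
  #6: 4 × 2 × 4 = 32
  #7: 3 × 4 × 2 = 24
  #8: 5 × 2 × 1 = 10
Sorted descending: 45, 40, 32, 24, 15, 12, 10, 5.
The sixth-highest RPN is 12 (#3).

12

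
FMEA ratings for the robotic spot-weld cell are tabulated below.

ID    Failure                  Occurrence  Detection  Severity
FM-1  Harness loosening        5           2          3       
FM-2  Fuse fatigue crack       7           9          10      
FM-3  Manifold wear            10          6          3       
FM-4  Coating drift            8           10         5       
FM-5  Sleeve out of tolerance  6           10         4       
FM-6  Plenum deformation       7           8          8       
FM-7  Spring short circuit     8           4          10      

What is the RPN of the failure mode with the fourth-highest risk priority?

RPN = Severity × Occurrence × Detection:
  FM-1: 3 × 5 × 2 = 30
  FM-2: 10 × 7 × 9 = 630
  FM-3: 3 × 10 × 6 = 180
  FM-4: 5 × 8 × 10 = 400
  FM-5: 4 × 6 × 10 = 240
  FM-6: 8 × 7 × 8 = 448
  FM-7: 10 × 8 × 4 = 320
Sorted descending: 630, 448, 400, 320, 240, 180, 30.
The fourth-highest RPN is 320 (FM-7).

320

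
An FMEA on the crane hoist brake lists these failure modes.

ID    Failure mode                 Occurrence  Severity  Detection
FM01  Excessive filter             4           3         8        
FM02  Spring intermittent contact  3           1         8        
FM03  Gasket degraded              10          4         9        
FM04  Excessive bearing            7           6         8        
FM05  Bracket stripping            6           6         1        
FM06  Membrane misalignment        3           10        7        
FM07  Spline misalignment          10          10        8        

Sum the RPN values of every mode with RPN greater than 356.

RPN = Severity × Occurrence × Detection:
  FM01: 3 × 4 × 8 = 96
  FM02: 1 × 3 × 8 = 24
  FM03: 4 × 10 × 9 = 360
  FM04: 6 × 7 × 8 = 336
  FM05: 6 × 6 × 1 = 36
  FM06: 10 × 3 × 7 = 210
  FM07: 10 × 10 × 8 = 800
RPN > 356: FM03 (360), FM07 (800).
Sum: 360 + 800 = 1160.

1160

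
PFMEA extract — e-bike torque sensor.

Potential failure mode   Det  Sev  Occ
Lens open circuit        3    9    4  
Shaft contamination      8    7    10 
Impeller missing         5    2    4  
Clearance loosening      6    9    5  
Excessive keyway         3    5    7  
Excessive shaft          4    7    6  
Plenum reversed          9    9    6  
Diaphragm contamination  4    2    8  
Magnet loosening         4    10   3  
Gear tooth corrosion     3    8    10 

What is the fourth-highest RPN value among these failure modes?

RPN = Severity × Occurrence × Detection:
  Lens open circuit: 9 × 4 × 3 = 108
  Shaft contamination: 7 × 10 × 8 = 560
  Impeller missing: 2 × 4 × 5 = 40
  Clearance loosening: 9 × 5 × 6 = 270
  Excessive keyway: 5 × 7 × 3 = 105
  Excessive shaft: 7 × 6 × 4 = 168
  Plenum reversed: 9 × 6 × 9 = 486
  Diaphragm contamination: 2 × 8 × 4 = 64
  Magnet loosening: 10 × 3 × 4 = 120
  Gear tooth corrosion: 8 × 10 × 3 = 240
Sorted descending: 560, 486, 270, 240, 168, 120, 108, 105, 64, 40.
The fourth-highest RPN is 240 (Gear tooth corrosion).

240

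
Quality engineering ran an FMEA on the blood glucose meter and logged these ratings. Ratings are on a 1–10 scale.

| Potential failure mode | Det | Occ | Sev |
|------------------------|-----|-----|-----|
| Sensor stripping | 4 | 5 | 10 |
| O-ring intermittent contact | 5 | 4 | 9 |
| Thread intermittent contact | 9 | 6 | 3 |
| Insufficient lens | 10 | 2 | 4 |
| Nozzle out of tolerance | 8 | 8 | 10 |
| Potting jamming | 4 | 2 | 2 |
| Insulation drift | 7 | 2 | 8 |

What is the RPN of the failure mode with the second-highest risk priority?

200

RPN = Severity × Occurrence × Detection:
  Sensor stripping: 10 × 5 × 4 = 200
  O-ring intermittent contact: 9 × 4 × 5 = 180
  Thread intermittent contact: 3 × 6 × 9 = 162
  Insufficient lens: 4 × 2 × 10 = 80
  Nozzle out of tolerance: 10 × 8 × 8 = 640
  Potting jamming: 2 × 2 × 4 = 16
  Insulation drift: 8 × 2 × 7 = 112
Sorted descending: 640, 200, 180, 162, 112, 80, 16.
The second-highest RPN is 200 (Sensor stripping).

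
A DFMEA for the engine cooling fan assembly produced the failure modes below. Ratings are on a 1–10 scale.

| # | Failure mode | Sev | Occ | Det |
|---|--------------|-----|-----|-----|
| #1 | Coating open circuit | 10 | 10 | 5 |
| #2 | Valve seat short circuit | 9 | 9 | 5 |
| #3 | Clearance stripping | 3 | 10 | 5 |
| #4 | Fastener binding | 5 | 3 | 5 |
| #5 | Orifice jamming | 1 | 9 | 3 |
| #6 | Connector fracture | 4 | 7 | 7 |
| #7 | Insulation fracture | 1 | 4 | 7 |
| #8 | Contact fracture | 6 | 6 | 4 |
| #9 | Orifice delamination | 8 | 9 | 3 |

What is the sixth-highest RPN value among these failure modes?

144

RPN = Severity × Occurrence × Detection:
  #1: 10 × 10 × 5 = 500
  #2: 9 × 9 × 5 = 405
  #3: 3 × 10 × 5 = 150
  #4: 5 × 3 × 5 = 75
  #5: 1 × 9 × 3 = 27
  #6: 4 × 7 × 7 = 196
  #7: 1 × 4 × 7 = 28
  #8: 6 × 6 × 4 = 144
  #9: 8 × 9 × 3 = 216
Sorted descending: 500, 405, 216, 196, 150, 144, 75, 28, 27.
The sixth-highest RPN is 144 (#8).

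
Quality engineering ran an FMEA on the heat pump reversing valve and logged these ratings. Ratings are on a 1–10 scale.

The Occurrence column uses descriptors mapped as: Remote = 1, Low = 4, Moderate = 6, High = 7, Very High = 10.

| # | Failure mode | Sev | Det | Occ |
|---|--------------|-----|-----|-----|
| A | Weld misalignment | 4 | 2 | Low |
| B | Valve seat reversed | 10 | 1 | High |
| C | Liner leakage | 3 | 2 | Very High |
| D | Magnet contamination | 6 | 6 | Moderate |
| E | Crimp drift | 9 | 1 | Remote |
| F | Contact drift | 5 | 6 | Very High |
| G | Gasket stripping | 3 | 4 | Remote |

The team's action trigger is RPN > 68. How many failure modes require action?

3

RPN = Severity × Occurrence × Detection:
  A: 4 × 4 × 2 = 32
  B: 10 × 7 × 1 = 70
  C: 3 × 10 × 2 = 60
  D: 6 × 6 × 6 = 216
  E: 9 × 1 × 1 = 9
  F: 5 × 10 × 6 = 300
  G: 3 × 1 × 4 = 12
Modes with RPN > 68: B (70), D (216), F (300) → 3.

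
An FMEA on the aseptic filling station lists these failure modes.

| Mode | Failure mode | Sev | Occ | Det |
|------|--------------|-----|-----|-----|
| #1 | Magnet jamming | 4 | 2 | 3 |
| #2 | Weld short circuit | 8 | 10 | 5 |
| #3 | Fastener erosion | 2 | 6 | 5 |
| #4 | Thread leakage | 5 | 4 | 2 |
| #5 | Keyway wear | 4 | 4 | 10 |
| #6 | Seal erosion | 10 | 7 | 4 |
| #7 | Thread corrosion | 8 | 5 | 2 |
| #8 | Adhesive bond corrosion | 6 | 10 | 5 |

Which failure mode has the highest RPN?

#2

RPN = Severity × Occurrence × Detection:
  #1: 4 × 2 × 3 = 24
  #2: 8 × 10 × 5 = 400
  #3: 2 × 6 × 5 = 60
  #4: 5 × 4 × 2 = 40
  #5: 4 × 4 × 10 = 160
  #6: 10 × 7 × 4 = 280
  #7: 8 × 5 × 2 = 80
  #8: 6 × 10 × 5 = 300
Highest RPN is 400 → #2.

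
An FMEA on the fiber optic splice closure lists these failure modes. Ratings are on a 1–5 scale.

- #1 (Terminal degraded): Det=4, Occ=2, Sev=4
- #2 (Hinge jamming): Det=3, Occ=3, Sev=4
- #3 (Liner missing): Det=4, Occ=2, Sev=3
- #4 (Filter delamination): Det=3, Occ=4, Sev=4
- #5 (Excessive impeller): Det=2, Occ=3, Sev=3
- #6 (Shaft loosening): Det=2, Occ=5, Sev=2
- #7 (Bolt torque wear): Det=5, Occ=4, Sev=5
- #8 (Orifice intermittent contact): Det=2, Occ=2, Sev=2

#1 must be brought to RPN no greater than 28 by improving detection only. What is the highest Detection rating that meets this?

3

#1: S=4, O=2, D=4 → current RPN = 32.
Fixed product = 8. Need 8 × D ≤ 28, so D ≤ 28/8 = 3.50.
Maximum integer Detection rating = 3 (gives RPN 24; D=4 would give 32 > 28).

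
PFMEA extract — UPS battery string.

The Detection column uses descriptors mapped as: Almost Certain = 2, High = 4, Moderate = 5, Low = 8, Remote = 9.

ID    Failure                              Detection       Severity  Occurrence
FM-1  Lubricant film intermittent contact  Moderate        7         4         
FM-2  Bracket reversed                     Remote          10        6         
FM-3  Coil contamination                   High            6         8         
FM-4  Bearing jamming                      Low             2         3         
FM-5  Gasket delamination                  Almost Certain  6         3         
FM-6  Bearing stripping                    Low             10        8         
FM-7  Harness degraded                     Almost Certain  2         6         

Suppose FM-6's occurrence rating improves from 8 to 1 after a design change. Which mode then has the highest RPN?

FM-2

RPN = Severity × Occurrence × Detection:
  FM-1: 7 × 4 × 5 = 140
  FM-2: 10 × 6 × 9 = 540
  FM-3: 6 × 8 × 4 = 192
  FM-4: 2 × 3 × 8 = 48
  FM-5: 6 × 3 × 2 = 36
  FM-6: 10 × 8 × 8 = 640
  FM-7: 2 × 6 × 2 = 24
After action: FM-6 → 10 × 1 × 8 = 80.
Revised RPNs: FM-2=540, FM-3=192, FM-1=140, FM-6=80, FM-4=48, FM-5=36, FM-7=24.
Highest is now FM-2 (540).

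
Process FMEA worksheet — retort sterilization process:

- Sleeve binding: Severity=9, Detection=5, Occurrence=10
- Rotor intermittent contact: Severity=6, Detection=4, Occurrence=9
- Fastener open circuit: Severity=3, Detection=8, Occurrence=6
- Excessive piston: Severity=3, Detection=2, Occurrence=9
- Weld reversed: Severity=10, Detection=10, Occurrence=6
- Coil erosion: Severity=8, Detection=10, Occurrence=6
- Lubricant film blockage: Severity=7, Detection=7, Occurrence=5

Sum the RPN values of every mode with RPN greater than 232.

RPN = Severity × Occurrence × Detection:
  Sleeve binding: 9 × 10 × 5 = 450
  Rotor intermittent contact: 6 × 9 × 4 = 216
  Fastener open circuit: 3 × 6 × 8 = 144
  Excessive piston: 3 × 9 × 2 = 54
  Weld reversed: 10 × 6 × 10 = 600
  Coil erosion: 8 × 6 × 10 = 480
  Lubricant film blockage: 7 × 5 × 7 = 245
RPN > 232: Sleeve binding (450), Weld reversed (600), Coil erosion (480), Lubricant film blockage (245).
Sum: 450 + 600 + 480 + 245 = 1775.

1775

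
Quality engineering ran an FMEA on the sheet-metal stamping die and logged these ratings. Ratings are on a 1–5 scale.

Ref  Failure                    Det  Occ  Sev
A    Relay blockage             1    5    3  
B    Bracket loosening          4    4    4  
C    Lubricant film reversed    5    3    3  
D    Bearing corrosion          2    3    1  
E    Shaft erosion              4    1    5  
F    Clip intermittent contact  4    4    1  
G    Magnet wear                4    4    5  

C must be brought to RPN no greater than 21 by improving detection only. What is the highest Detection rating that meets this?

2

C: S=3, O=3, D=5 → current RPN = 45.
Fixed product = 9. Need 9 × D ≤ 21, so D ≤ 21/9 = 2.33.
Maximum integer Detection rating = 2 (gives RPN 18; D=3 would give 27 > 21).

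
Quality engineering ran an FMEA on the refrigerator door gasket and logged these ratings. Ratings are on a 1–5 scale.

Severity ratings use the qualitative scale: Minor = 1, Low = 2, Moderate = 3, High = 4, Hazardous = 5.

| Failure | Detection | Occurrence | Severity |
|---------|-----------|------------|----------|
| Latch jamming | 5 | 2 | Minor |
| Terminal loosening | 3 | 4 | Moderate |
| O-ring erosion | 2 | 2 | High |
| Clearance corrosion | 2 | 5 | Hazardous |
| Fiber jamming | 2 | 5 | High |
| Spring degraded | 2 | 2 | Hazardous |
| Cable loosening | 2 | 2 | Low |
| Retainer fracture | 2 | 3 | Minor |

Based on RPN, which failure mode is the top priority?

Clearance corrosion

RPN = Severity × Occurrence × Detection:
  Latch jamming: 1 × 2 × 5 = 10
  Terminal loosening: 3 × 4 × 3 = 36
  O-ring erosion: 4 × 2 × 2 = 16
  Clearance corrosion: 5 × 5 × 2 = 50
  Fiber jamming: 4 × 5 × 2 = 40
  Spring degraded: 5 × 2 × 2 = 20
  Cable loosening: 2 × 2 × 2 = 8
  Retainer fracture: 1 × 3 × 2 = 6
Highest RPN is 50 → Clearance corrosion.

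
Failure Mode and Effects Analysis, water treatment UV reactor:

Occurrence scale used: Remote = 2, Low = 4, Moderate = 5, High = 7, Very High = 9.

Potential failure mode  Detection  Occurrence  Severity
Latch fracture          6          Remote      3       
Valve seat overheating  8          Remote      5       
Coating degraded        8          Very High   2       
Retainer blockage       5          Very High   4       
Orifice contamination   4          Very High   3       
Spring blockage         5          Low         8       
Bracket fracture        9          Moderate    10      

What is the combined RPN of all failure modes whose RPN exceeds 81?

1042

RPN = Severity × Occurrence × Detection:
  Latch fracture: 3 × 2 × 6 = 36
  Valve seat overheating: 5 × 2 × 8 = 80
  Coating degraded: 2 × 9 × 8 = 144
  Retainer blockage: 4 × 9 × 5 = 180
  Orifice contamination: 3 × 9 × 4 = 108
  Spring blockage: 8 × 4 × 5 = 160
  Bracket fracture: 10 × 5 × 9 = 450
RPN > 81: Coating degraded (144), Retainer blockage (180), Orifice contamination (108), Spring blockage (160), Bracket fracture (450).
Sum: 144 + 180 + 108 + 160 + 450 = 1042.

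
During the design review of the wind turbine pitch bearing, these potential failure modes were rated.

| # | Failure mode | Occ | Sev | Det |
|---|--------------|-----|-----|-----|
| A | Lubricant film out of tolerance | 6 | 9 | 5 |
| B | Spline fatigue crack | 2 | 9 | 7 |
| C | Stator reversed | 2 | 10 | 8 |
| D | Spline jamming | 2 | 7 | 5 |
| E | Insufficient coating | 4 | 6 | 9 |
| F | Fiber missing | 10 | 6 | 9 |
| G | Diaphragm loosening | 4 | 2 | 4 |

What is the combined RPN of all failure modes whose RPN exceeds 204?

1026

RPN = Severity × Occurrence × Detection:
  A: 9 × 6 × 5 = 270
  B: 9 × 2 × 7 = 126
  C: 10 × 2 × 8 = 160
  D: 7 × 2 × 5 = 70
  E: 6 × 4 × 9 = 216
  F: 6 × 10 × 9 = 540
  G: 2 × 4 × 4 = 32
RPN > 204: A (270), E (216), F (540).
Sum: 270 + 216 + 540 = 1026.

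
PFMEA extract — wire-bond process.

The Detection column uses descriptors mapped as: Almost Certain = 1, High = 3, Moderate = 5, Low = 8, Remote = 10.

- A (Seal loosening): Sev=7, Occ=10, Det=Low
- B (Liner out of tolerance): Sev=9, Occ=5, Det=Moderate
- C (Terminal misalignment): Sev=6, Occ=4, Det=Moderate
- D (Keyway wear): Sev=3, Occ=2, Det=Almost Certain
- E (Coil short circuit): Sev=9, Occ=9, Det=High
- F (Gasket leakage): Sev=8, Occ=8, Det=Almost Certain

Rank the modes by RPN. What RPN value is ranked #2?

243

RPN = Severity × Occurrence × Detection:
  A: 7 × 10 × 8 = 560
  B: 9 × 5 × 5 = 225
  C: 6 × 4 × 5 = 120
  D: 3 × 2 × 1 = 6
  E: 9 × 9 × 3 = 243
  F: 8 × 8 × 1 = 64
Sorted descending: 560, 243, 225, 120, 64, 6.
The second-highest RPN is 243 (E).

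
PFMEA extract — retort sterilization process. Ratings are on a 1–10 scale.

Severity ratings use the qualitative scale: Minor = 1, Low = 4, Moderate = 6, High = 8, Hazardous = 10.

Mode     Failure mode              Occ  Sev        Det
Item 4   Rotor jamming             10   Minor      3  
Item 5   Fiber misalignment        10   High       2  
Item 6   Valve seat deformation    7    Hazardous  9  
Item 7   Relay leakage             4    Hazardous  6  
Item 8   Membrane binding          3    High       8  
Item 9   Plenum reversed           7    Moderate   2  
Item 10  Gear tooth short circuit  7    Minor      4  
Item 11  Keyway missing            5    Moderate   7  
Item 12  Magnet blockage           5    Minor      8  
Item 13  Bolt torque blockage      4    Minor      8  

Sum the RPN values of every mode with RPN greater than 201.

1080

RPN = Severity × Occurrence × Detection:
  Item 4: 1 × 10 × 3 = 30
  Item 5: 8 × 10 × 2 = 160
  Item 6: 10 × 7 × 9 = 630
  Item 7: 10 × 4 × 6 = 240
  Item 8: 8 × 3 × 8 = 192
  Item 9: 6 × 7 × 2 = 84
  Item 10: 1 × 7 × 4 = 28
  Item 11: 6 × 5 × 7 = 210
  Item 12: 1 × 5 × 8 = 40
  Item 13: 1 × 4 × 8 = 32
RPN > 201: Item 6 (630), Item 7 (240), Item 11 (210).
Sum: 630 + 240 + 210 = 1080.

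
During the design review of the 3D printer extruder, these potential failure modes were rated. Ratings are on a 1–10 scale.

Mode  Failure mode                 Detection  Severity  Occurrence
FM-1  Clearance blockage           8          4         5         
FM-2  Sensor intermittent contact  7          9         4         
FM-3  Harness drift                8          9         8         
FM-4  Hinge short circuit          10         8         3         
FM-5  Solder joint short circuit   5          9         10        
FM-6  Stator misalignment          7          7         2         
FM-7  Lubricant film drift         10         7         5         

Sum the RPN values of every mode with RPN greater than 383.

RPN = Severity × Occurrence × Detection:
  FM-1: 4 × 5 × 8 = 160
  FM-2: 9 × 4 × 7 = 252
  FM-3: 9 × 8 × 8 = 576
  FM-4: 8 × 3 × 10 = 240
  FM-5: 9 × 10 × 5 = 450
  FM-6: 7 × 2 × 7 = 98
  FM-7: 7 × 5 × 10 = 350
RPN > 383: FM-3 (576), FM-5 (450).
Sum: 576 + 450 = 1026.

1026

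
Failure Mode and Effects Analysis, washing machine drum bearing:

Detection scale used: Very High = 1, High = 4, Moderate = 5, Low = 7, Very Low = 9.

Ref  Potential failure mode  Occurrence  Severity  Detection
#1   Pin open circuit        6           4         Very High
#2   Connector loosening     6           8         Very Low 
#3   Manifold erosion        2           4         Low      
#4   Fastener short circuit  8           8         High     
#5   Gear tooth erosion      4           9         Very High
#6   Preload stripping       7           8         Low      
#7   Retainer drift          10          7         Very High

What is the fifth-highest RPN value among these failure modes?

56

RPN = Severity × Occurrence × Detection:
  #1: 4 × 6 × 1 = 24
  #2: 8 × 6 × 9 = 432
  #3: 4 × 2 × 7 = 56
  #4: 8 × 8 × 4 = 256
  #5: 9 × 4 × 1 = 36
  #6: 8 × 7 × 7 = 392
  #7: 7 × 10 × 1 = 70
Sorted descending: 432, 392, 256, 70, 56, 36, 24.
The fifth-highest RPN is 56 (#3).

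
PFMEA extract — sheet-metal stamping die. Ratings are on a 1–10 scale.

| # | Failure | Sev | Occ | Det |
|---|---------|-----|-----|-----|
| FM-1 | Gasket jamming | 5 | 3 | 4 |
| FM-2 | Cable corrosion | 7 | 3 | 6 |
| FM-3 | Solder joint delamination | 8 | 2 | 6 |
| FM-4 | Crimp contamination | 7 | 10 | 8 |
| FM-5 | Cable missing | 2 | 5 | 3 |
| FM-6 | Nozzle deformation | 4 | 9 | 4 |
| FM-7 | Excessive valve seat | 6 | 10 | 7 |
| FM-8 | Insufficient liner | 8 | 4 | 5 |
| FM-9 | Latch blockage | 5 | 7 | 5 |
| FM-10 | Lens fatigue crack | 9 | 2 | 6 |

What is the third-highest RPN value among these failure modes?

RPN = Severity × Occurrence × Detection:
  FM-1: 5 × 3 × 4 = 60
  FM-2: 7 × 3 × 6 = 126
  FM-3: 8 × 2 × 6 = 96
  FM-4: 7 × 10 × 8 = 560
  FM-5: 2 × 5 × 3 = 30
  FM-6: 4 × 9 × 4 = 144
  FM-7: 6 × 10 × 7 = 420
  FM-8: 8 × 4 × 5 = 160
  FM-9: 5 × 7 × 5 = 175
  FM-10: 9 × 2 × 6 = 108
Sorted descending: 560, 420, 175, 160, 144, 126, 108, 96, 60, 30.
The third-highest RPN is 175 (FM-9).

175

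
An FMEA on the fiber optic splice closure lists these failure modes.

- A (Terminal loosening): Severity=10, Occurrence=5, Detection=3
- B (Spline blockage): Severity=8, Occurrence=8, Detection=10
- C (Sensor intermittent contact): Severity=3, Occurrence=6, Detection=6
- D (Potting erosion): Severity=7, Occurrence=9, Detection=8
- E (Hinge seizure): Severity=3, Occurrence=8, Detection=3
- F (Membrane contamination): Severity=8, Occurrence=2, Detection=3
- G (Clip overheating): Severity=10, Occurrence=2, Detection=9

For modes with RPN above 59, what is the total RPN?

RPN = Severity × Occurrence × Detection:
  A: 10 × 5 × 3 = 150
  B: 8 × 8 × 10 = 640
  C: 3 × 6 × 6 = 108
  D: 7 × 9 × 8 = 504
  E: 3 × 8 × 3 = 72
  F: 8 × 2 × 3 = 48
  G: 10 × 2 × 9 = 180
RPN > 59: A (150), B (640), C (108), D (504), E (72), G (180).
Sum: 150 + 640 + 108 + 504 + 72 + 180 = 1654.

1654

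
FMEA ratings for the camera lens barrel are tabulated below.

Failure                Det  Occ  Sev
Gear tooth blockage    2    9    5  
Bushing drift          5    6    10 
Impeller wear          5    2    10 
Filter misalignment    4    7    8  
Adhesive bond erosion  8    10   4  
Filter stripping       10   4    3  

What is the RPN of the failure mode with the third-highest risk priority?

RPN = Severity × Occurrence × Detection:
  Gear tooth blockage: 5 × 9 × 2 = 90
  Bushing drift: 10 × 6 × 5 = 300
  Impeller wear: 10 × 2 × 5 = 100
  Filter misalignment: 8 × 7 × 4 = 224
  Adhesive bond erosion: 4 × 10 × 8 = 320
  Filter stripping: 3 × 4 × 10 = 120
Sorted descending: 320, 300, 224, 120, 100, 90.
The third-highest RPN is 224 (Filter misalignment).

224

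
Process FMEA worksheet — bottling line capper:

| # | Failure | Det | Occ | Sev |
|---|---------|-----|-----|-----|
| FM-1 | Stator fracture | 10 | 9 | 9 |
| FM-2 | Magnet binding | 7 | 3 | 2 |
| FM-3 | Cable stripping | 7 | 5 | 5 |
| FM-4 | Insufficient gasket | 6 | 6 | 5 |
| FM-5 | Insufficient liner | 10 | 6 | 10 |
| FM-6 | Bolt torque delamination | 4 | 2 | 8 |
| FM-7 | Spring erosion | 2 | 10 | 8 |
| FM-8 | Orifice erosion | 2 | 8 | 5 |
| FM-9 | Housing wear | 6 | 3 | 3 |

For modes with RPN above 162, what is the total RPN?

1765

RPN = Severity × Occurrence × Detection:
  FM-1: 9 × 9 × 10 = 810
  FM-2: 2 × 3 × 7 = 42
  FM-3: 5 × 5 × 7 = 175
  FM-4: 5 × 6 × 6 = 180
  FM-5: 10 × 6 × 10 = 600
  FM-6: 8 × 2 × 4 = 64
  FM-7: 8 × 10 × 2 = 160
  FM-8: 5 × 8 × 2 = 80
  FM-9: 3 × 3 × 6 = 54
RPN > 162: FM-1 (810), FM-3 (175), FM-4 (180), FM-5 (600).
Sum: 810 + 175 + 180 + 600 = 1765.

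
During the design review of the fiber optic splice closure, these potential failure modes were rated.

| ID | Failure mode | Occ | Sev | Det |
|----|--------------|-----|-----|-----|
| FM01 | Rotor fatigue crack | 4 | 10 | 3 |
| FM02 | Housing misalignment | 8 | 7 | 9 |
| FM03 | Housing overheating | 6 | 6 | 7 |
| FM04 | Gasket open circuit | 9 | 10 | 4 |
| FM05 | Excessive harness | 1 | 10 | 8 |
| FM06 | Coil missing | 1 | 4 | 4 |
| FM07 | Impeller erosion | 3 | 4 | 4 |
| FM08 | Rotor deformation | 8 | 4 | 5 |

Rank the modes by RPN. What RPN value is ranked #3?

252

RPN = Severity × Occurrence × Detection:
  FM01: 10 × 4 × 3 = 120
  FM02: 7 × 8 × 9 = 504
  FM03: 6 × 6 × 7 = 252
  FM04: 10 × 9 × 4 = 360
  FM05: 10 × 1 × 8 = 80
  FM06: 4 × 1 × 4 = 16
  FM07: 4 × 3 × 4 = 48
  FM08: 4 × 8 × 5 = 160
Sorted descending: 504, 360, 252, 160, 120, 80, 48, 16.
The third-highest RPN is 252 (FM03).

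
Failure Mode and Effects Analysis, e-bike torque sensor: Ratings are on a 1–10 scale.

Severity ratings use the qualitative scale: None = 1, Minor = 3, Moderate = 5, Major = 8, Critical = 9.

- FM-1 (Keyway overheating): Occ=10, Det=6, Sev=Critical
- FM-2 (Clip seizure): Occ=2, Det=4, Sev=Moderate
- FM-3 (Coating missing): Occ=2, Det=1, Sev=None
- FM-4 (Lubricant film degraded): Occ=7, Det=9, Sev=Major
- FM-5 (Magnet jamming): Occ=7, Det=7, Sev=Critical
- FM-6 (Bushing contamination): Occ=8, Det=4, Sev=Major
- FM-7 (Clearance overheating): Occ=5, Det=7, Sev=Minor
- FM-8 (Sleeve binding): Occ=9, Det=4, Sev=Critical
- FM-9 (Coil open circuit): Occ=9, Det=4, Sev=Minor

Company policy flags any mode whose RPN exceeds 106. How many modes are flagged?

RPN = Severity × Occurrence × Detection:
  FM-1: 9 × 10 × 6 = 540
  FM-2: 5 × 2 × 4 = 40
  FM-3: 1 × 2 × 1 = 2
  FM-4: 8 × 7 × 9 = 504
  FM-5: 9 × 7 × 7 = 441
  FM-6: 8 × 8 × 4 = 256
  FM-7: 3 × 5 × 7 = 105
  FM-8: 9 × 9 × 4 = 324
  FM-9: 3 × 9 × 4 = 108
Modes with RPN > 106: FM-1 (540), FM-4 (504), FM-5 (441), FM-6 (256), FM-8 (324), FM-9 (108) → 6.

6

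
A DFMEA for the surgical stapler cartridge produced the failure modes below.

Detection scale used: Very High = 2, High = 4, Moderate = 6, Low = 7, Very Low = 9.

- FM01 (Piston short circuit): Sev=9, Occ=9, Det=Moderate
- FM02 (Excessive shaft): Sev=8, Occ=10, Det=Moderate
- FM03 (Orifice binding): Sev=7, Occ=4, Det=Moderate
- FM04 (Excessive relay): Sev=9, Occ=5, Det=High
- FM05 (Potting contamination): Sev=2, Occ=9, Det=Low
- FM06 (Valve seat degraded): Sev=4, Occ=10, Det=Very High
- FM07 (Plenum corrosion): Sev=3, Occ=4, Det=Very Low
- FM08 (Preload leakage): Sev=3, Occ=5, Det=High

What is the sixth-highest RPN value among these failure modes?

RPN = Severity × Occurrence × Detection:
  FM01: 9 × 9 × 6 = 486
  FM02: 8 × 10 × 6 = 480
  FM03: 7 × 4 × 6 = 168
  FM04: 9 × 5 × 4 = 180
  FM05: 2 × 9 × 7 = 126
  FM06: 4 × 10 × 2 = 80
  FM07: 3 × 4 × 9 = 108
  FM08: 3 × 5 × 4 = 60
Sorted descending: 486, 480, 180, 168, 126, 108, 80, 60.
The sixth-highest RPN is 108 (FM07).

108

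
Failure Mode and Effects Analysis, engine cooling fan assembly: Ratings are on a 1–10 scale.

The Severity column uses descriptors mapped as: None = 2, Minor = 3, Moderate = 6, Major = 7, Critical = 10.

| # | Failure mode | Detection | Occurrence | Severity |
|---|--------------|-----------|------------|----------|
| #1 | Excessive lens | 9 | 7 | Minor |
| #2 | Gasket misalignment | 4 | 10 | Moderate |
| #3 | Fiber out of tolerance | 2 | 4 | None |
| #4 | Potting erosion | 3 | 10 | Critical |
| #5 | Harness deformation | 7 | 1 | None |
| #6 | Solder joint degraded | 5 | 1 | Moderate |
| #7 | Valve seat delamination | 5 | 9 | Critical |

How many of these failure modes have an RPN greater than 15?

6

RPN = Severity × Occurrence × Detection:
  #1: 3 × 7 × 9 = 189
  #2: 6 × 10 × 4 = 240
  #3: 2 × 4 × 2 = 16
  #4: 10 × 10 × 3 = 300
  #5: 2 × 1 × 7 = 14
  #6: 6 × 1 × 5 = 30
  #7: 10 × 9 × 5 = 450
Modes with RPN > 15: #1 (189), #2 (240), #3 (16), #4 (300), #6 (30), #7 (450) → 6.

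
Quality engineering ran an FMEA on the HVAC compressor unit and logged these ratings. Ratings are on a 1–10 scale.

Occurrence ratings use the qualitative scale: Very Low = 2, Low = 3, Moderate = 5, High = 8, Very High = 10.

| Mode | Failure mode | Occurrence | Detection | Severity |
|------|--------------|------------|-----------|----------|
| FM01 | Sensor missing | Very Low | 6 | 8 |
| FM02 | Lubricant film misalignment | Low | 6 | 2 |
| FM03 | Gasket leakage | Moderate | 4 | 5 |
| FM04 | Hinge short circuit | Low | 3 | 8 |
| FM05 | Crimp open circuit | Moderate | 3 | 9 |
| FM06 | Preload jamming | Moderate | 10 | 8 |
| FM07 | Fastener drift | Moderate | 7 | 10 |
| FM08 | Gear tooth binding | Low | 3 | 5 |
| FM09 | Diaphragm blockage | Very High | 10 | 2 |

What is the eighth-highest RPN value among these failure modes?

RPN = Severity × Occurrence × Detection:
  FM01: 8 × 2 × 6 = 96
  FM02: 2 × 3 × 6 = 36
  FM03: 5 × 5 × 4 = 100
  FM04: 8 × 3 × 3 = 72
  FM05: 9 × 5 × 3 = 135
  FM06: 8 × 5 × 10 = 400
  FM07: 10 × 5 × 7 = 350
  FM08: 5 × 3 × 3 = 45
  FM09: 2 × 10 × 10 = 200
Sorted descending: 400, 350, 200, 135, 100, 96, 72, 45, 36.
The eighth-highest RPN is 45 (FM08).

45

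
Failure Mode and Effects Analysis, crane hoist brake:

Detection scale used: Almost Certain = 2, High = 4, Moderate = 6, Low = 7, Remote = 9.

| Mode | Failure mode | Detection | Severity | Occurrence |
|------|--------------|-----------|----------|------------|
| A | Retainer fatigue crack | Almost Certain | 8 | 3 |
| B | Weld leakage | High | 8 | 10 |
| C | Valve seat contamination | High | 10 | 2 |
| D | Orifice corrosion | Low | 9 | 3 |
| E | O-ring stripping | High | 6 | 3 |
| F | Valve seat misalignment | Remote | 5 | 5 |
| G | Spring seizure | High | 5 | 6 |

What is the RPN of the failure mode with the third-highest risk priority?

189

RPN = Severity × Occurrence × Detection:
  A: 8 × 3 × 2 = 48
  B: 8 × 10 × 4 = 320
  C: 10 × 2 × 4 = 80
  D: 9 × 3 × 7 = 189
  E: 6 × 3 × 4 = 72
  F: 5 × 5 × 9 = 225
  G: 5 × 6 × 4 = 120
Sorted descending: 320, 225, 189, 120, 80, 72, 48.
The third-highest RPN is 189 (D).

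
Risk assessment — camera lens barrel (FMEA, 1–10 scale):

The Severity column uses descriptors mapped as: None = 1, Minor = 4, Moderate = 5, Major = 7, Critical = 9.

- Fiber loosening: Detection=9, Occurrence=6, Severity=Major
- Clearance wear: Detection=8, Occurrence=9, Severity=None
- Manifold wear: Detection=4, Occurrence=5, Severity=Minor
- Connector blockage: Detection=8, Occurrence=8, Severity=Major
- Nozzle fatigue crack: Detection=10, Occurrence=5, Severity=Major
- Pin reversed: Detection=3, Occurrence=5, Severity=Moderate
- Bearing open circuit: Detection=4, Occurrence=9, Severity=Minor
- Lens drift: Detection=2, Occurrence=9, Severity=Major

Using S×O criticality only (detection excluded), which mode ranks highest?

Criticality = Severity × Occurrence:
  Fiber loosening: 7 × 6 = 42
  Clearance wear: 1 × 9 = 9
  Manifold wear: 4 × 5 = 20
  Connector blockage: 7 × 8 = 56
  Nozzle fatigue crack: 7 × 5 = 35
  Pin reversed: 5 × 5 = 25
  Bearing open circuit: 4 × 9 = 36
  Lens drift: 7 × 9 = 63
Highest criticality is 63 → Lens drift.

Lens drift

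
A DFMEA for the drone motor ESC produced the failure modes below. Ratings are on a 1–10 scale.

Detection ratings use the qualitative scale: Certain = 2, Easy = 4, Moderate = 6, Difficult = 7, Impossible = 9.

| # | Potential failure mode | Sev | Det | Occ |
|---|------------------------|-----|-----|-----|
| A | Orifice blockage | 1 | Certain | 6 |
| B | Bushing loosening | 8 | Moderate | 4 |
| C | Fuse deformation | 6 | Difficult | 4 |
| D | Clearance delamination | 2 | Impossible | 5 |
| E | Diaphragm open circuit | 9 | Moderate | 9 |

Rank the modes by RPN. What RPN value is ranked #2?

RPN = Severity × Occurrence × Detection:
  A: 1 × 6 × 2 = 12
  B: 8 × 4 × 6 = 192
  C: 6 × 4 × 7 = 168
  D: 2 × 5 × 9 = 90
  E: 9 × 9 × 6 = 486
Sorted descending: 486, 192, 168, 90, 12.
The second-highest RPN is 192 (B).

192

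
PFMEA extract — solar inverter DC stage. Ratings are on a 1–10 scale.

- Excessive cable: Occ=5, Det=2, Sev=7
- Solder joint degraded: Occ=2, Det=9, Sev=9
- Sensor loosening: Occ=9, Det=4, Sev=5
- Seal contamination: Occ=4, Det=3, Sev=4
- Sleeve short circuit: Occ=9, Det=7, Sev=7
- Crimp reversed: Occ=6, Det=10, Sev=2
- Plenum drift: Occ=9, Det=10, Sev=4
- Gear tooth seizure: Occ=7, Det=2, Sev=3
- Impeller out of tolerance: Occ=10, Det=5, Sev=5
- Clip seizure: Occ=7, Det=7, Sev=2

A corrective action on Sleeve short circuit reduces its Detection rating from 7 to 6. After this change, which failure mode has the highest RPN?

Sleeve short circuit

RPN = Severity × Occurrence × Detection:
  Excessive cable: 7 × 5 × 2 = 70
  Solder joint degraded: 9 × 2 × 9 = 162
  Sensor loosening: 5 × 9 × 4 = 180
  Seal contamination: 4 × 4 × 3 = 48
  Sleeve short circuit: 7 × 9 × 7 = 441
  Crimp reversed: 2 × 6 × 10 = 120
  Plenum drift: 4 × 9 × 10 = 360
  Gear tooth seizure: 3 × 7 × 2 = 42
  Impeller out of tolerance: 5 × 10 × 5 = 250
  Clip seizure: 2 × 7 × 7 = 98
After action: Sleeve short circuit → 7 × 9 × 6 = 378.
Revised RPNs: Sleeve short circuit=378, Plenum drift=360, Impeller out of tolerance=250, Sensor loosening=180, Solder joint degraded=162, Crimp reversed=120, Clip seizure=98, Excessive cable=70, Seal contamination=48, Gear tooth seizure=42.
Highest is now Sleeve short circuit (378).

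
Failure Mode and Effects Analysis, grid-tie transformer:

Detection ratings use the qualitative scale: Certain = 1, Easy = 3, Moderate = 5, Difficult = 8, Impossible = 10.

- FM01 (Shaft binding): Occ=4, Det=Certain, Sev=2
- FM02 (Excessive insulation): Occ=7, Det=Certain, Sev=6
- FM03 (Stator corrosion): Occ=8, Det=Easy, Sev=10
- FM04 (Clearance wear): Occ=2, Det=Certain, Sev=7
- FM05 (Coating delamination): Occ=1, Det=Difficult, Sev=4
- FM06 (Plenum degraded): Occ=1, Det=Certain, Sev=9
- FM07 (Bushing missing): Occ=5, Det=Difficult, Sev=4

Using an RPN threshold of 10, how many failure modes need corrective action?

5

RPN = Severity × Occurrence × Detection:
  FM01: 2 × 4 × 1 = 8
  FM02: 6 × 7 × 1 = 42
  FM03: 10 × 8 × 3 = 240
  FM04: 7 × 2 × 1 = 14
  FM05: 4 × 1 × 8 = 32
  FM06: 9 × 1 × 1 = 9
  FM07: 4 × 5 × 8 = 160
Modes with RPN ≥ 10: FM02 (42), FM03 (240), FM04 (14), FM05 (32), FM07 (160) → 5.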